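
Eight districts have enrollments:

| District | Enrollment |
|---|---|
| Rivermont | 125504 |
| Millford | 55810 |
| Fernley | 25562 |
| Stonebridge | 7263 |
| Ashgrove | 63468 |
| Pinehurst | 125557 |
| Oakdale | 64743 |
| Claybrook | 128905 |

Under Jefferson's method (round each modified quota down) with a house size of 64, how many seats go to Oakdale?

Standard divisor 596812/64 ≈ 9325.188; standard quotas: Rivermont 13.459, Millford 5.985, Fernley 2.741, Stonebridge 0.779, Ashgrove 6.806, Pinehurst 13.464, Oakdale 6.943, Claybrook 13.823.
Rounding down gives 13, 5, 2, 0, 6, 13, 6, 13 = 58 seats, so the divisor must be adjusted.
With modified divisor 8800: modified quotas Rivermont 14.262, Millford 6.342, Fernley 2.905, Stonebridge 0.825, Ashgrove 7.212, Pinehurst 14.268, Oakdale 7.357, Claybrook 14.648.
Rounding down: Rivermont 14, Millford 6, Fernley 2, Stonebridge 0, Ashgrove 7, Pinehurst 14, Oakdale 7, Claybrook 14 (total 64).
Oakdale receives 7.

7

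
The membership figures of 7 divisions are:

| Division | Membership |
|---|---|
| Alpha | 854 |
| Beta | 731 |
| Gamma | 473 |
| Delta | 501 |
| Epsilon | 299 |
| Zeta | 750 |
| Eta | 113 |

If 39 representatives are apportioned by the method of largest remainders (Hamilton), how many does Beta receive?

8

Total 3721; standard divisor 3721/39 ≈ 95.41.
Standard quotas: Alpha 8.951, Beta 7.662, Gamma 4.958, Delta 5.251, Epsilon 3.134, Zeta 7.861, Eta 1.184.
Lower quotas: Alpha 8, Beta 7, Gamma 4, Delta 5, Epsilon 3, Zeta 7, Eta 1 (sum 35, leaving 4 seats).
Remainders in descending order: Gamma 0.958, Alpha 0.951, Zeta 0.861, Beta 0.662, Delta 0.251, Eta 0.184, Epsilon 0.134.
Largest remainders: Gamma, Alpha, Zeta, Beta receive the extra seats.
Beta receives 8.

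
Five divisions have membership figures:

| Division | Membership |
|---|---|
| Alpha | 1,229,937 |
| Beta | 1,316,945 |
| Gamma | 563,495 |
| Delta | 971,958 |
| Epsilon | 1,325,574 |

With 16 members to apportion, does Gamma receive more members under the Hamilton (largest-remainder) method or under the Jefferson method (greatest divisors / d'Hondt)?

Hamilton

Hamilton: Alpha 3, Beta 4, Gamma 2, Delta 3, Epsilon 4.
Jefferson: Alpha 4, Beta 4, Gamma 1, Delta 3, Epsilon 4.
Gamma gets 2 under Hamilton and 1 under Jefferson.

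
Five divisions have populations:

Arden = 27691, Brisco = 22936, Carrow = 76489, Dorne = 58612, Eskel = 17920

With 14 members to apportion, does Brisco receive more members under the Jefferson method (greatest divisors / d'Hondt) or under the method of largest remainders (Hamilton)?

Jefferson: Arden 2, Brisco 1, Carrow 6, Dorne 4, Eskel 1.
Hamilton: Arden 2, Brisco 2, Carrow 5, Dorne 4, Eskel 1.
Brisco gets 1 under Jefferson and 2 under Hamilton.

Hamilton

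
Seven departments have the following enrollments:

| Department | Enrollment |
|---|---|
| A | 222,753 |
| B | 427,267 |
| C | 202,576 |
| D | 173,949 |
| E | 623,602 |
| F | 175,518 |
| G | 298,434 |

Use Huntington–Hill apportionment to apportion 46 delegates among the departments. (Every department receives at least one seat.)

With divisor 46137: modified quotas A 4.828, B 9.261, C 4.391, D 3.770, E 13.516, F 3.804, G 6.468.
Geometric-mean thresholds: A √(4·5)=4.472, B √(9·10)=9.487, C √(4·5)=4.472, D √(3·4)=3.464, E √(13·14)=13.491, F √(3·4)=3.464, G √(6·7)=6.481.
Each quota rounded against its threshold gives A 5, B 9, C 4, D 4, E 14, F 4, G 6 (total 46).

A 5; B 9; C 4; D 4; E 14; F 4; G 6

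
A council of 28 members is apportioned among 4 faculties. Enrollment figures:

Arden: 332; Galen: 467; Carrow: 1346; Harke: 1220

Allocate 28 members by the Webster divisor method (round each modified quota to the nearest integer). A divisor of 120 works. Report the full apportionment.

Arden: 3; Galen: 4; Carrow: 11; Harke: 10

With modified divisor 120: modified quotas Arden 2.767, Galen 3.892, Carrow 11.217, Harke 10.167.
Rounding to the nearest integer: Arden 3, Galen 4, Carrow 11, Harke 10 (total 28).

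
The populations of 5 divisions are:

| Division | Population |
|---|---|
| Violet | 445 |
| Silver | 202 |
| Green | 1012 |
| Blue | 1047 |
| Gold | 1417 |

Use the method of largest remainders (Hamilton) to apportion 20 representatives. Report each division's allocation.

Violet=2, Silver=1, Green=5, Blue=5, Gold=7

Total 4123; standard divisor 4123/20 ≈ 206.15.
Standard quotas: Violet 2.159, Silver 0.980, Green 4.909, Blue 5.079, Gold 6.874.
Lower quotas: Violet 2, Silver 0, Green 4, Blue 5, Gold 6 (sum 17, leaving 3 seats).
Remainders in descending order: Silver 0.980, Green 0.909, Gold 0.874, Violet 0.159, Blue 0.079.
The surplus seats go to Silver, Green, Gold.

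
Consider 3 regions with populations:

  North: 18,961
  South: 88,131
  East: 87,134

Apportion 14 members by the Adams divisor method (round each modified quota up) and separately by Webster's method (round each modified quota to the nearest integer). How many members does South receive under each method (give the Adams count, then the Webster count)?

Adams: North 2, South 6, East 6.
Webster: North 1, South 7, East 6.
South gets 6 under Adams and 7 under Webster.

6 and 7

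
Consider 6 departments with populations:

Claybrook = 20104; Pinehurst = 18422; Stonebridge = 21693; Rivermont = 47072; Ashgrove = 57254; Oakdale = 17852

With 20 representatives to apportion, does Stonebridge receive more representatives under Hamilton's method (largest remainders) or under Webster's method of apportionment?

Hamilton

Hamilton: Claybrook 2, Pinehurst 2, Stonebridge 3, Rivermont 5, Ashgrove 6, Oakdale 2.
Webster: Claybrook 2, Pinehurst 2, Stonebridge 2, Rivermont 5, Ashgrove 7, Oakdale 2.
Stonebridge gets 3 under Hamilton and 2 under Webster.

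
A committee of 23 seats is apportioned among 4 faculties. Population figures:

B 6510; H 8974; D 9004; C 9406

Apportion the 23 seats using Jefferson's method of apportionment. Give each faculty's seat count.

Standard divisor 33894/23 ≈ 1473.652; standard quotas: B 4.418, H 6.090, D 6.110, C 6.383.
Rounding down gives 4, 6, 6, 6 = 22 seats, so the divisor must be adjusted.
With modified divisor 1320: modified quotas B 4.932, H 6.798, D 6.821, C 7.126.
Rounding down: B 4, H 6, D 6, C 7 (total 23).

B: 4, H: 6, D: 6, C: 7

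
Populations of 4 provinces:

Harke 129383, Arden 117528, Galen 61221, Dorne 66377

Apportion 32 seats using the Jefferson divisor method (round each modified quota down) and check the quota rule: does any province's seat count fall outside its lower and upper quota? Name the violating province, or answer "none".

none

Standard quotas: Harke 11.055, Arden 10.042, Galen 5.231, Dorne 5.672.
Jefferson allocation: Harke 11, Arden 10, Galen 5, Dorne 6.
Every allocation lies between the lower and upper quota.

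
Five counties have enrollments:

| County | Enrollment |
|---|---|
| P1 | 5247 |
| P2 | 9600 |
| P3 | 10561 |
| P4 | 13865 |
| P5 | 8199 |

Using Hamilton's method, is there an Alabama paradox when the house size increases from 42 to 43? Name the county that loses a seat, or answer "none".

none

At 42 seats: P1 5, P2 9, P3 9, P4 12, P5 7.
At 43 seats: P1 5, P2 9, P3 10, P4 12, P5 7.
No county's allocation decreased.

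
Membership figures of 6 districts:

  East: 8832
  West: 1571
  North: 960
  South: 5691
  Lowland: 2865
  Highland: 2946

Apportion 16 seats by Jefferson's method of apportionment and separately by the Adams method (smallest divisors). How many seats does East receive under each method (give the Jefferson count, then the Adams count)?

Jefferson: East 7, West 1, North 0, South 4, Lowland 2, Highland 2.
Adams: East 6, West 1, North 1, South 4, Lowland 2, Highland 2.
East gets 7 under Jefferson and 6 under Adams.

7 and 6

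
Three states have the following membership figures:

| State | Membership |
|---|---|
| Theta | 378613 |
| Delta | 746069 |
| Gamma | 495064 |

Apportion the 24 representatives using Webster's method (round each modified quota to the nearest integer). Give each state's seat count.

Standard divisor 1619746/24 ≈ 67489.417; standard quotas: Theta 5.610, Delta 11.055, Gamma 7.335.
Rounding to the nearest integer gives Theta 6, Delta 11, Gamma 7 — total 24, matching the house size, so no adjustment is needed.

Theta=6; Delta=11; Gamma=7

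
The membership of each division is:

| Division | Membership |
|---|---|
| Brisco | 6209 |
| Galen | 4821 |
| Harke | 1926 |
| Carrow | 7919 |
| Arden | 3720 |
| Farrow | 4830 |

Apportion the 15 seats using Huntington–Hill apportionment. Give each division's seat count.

With divisor 1970: modified quotas Brisco 3.152, Galen 2.447, Harke 0.978, Carrow 4.020, Arden 1.888, Farrow 2.452.
Geometric-mean thresholds: Brisco √(3·4)=3.464, Galen √(2·3)=2.449, Harke (min 1), Carrow √(4·5)=4.472, Arden √(1·2)=1.414, Farrow √(2·3)=2.449.
Each quota rounded against its threshold gives Brisco 3, Galen 2, Harke 1, Carrow 4, Arden 2, Farrow 3 (total 15).

Brisco: 3, Galen: 2, Harke: 1, Carrow: 4, Arden: 2, Farrow: 3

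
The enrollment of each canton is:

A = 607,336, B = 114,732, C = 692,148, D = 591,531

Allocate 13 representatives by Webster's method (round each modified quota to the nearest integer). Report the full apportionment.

A=4, B=1, C=4, D=4

Standard divisor 2005747/13 ≈ 154288.231; standard quotas: A 3.936, B 0.744, C 4.486, D 3.834.
Rounding to the nearest integer gives A 4, B 1, C 4, D 4 — total 13, matching the house size, so no adjustment is needed.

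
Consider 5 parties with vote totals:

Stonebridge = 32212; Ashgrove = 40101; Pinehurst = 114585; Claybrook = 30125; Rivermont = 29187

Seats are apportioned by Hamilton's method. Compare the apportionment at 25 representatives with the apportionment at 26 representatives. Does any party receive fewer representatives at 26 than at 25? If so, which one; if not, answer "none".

none

At 25 seats: Stonebridge 3, Ashgrove 4, Pinehurst 12, Claybrook 3, Rivermont 3.
At 26 seats: Stonebridge 4, Ashgrove 4, Pinehurst 12, Claybrook 3, Rivermont 3.
No party's allocation decreased.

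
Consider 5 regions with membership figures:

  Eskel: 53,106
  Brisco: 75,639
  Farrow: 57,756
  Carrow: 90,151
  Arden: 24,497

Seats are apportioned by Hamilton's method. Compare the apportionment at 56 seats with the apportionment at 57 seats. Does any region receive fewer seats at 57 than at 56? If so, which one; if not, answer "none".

none

At 56 seats: Eskel 10, Brisco 14, Farrow 11, Carrow 17, Arden 4.
At 57 seats: Eskel 10, Brisco 14, Farrow 11, Carrow 17, Arden 5.
No region's allocation decreased.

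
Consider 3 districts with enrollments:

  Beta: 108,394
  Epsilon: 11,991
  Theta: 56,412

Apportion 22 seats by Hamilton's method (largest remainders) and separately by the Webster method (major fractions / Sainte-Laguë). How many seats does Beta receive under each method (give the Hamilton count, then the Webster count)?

13 and 14

Hamilton: Beta 13, Epsilon 2, Theta 7.
Webster: Beta 14, Epsilon 1, Theta 7.
Beta gets 13 under Hamilton and 14 under Webster.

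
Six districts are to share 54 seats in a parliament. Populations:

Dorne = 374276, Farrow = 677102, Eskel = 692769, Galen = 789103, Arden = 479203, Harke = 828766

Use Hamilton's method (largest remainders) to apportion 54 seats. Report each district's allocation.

Standard divisor: 3841219 ÷ 54 ≈ 71133.685.
Standard quotas: Dorne 5.2616, Farrow 9.5187, Eskel 9.7390, Galen 11.0932, Arden 6.7367, Harke 11.6508.
Lower quotas: Dorne 5, Farrow 9, Eskel 9, Galen 11, Arden 6, Harke 11 (sum 51, leaving 3 seats).
Remainders in descending order: Eskel 0.7390, Arden 0.7367, Harke 0.6508, Farrow 0.5187, Dorne 0.2616, Galen 0.0932.
Largest remainders: Eskel, Arden, Harke receive the extra seats.

Dorne 5; Farrow 9; Eskel 10; Galen 11; Arden 7; Harke 12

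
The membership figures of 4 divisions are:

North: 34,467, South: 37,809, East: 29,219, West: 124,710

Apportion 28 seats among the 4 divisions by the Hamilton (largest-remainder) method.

The standard divisor is 226205/28 ≈ 8078.75.
Standard quotas: North 4.2664, South 4.6801, East 3.6168, West 15.4368.
Lower quotas: North 4, South 4, East 3, West 15 (sum 26, leaving 2 seats).
Remainders in descending order: South 0.6801, East 0.6168, West 0.4368, North 0.2664.
The surplus seats go to South, East.

North=4; South=5; East=4; West=15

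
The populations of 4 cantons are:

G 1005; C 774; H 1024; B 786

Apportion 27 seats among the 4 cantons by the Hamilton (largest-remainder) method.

G=7; C=6; H=8; B=6

Total 3589; standard divisor 3589/27 ≈ 132.926.
Standard quotas: G 7.561, C 5.823, H 7.704, B 5.913.
Lower quotas: G 7, C 5, H 7, B 5 (sum 24, leaving 3 seats).
Remainders in descending order: B 0.913, C 0.823, H 0.704, G 0.561.
The surplus seats go to B, C, H.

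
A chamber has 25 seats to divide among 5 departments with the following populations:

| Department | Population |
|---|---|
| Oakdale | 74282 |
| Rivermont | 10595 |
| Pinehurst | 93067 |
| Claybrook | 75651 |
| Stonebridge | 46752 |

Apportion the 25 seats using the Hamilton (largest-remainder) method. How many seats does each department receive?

Oakdale: 6; Rivermont: 1; Pinehurst: 8; Claybrook: 6; Stonebridge: 4

Standard divisor: 300347 ÷ 25 ≈ 12013.88.
Standard quotas: Oakdale 6.1830, Rivermont 0.8819, Pinehurst 7.7466, Claybrook 6.2970, Stonebridge 3.8915.
Lower quotas: Oakdale 6, Rivermont 0, Pinehurst 7, Claybrook 6, Stonebridge 3 (sum 22, leaving 3 seats).
Remainders in descending order: Stonebridge 0.8915, Rivermont 0.8819, Pinehurst 0.7466, Claybrook 0.2970, Oakdale 0.1830.
Largest remainders: Stonebridge, Rivermont, Pinehurst receive the extra seats.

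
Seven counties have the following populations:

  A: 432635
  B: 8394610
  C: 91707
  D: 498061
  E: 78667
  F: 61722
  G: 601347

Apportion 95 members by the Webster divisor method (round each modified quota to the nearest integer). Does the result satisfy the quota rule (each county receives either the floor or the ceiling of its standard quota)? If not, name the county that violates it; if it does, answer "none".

Standard quotas: A 4.046, B 78.503, C 0.858, D 4.658, E 0.736, F 0.577, G 5.624.
Webster allocation: A 4, B 77, C 1, D 5, E 1, F 1, G 6.
B has quota 78.503 (lower 78, upper 79) but receives 77 — outside the quota interval.

B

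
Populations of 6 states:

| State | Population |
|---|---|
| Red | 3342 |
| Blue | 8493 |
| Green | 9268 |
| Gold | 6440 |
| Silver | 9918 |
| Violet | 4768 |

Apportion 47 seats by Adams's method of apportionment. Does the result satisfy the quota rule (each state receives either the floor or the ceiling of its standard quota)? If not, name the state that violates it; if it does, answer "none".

none

Standard quotas: Red 3.720, Blue 9.453, Green 10.315, Gold 7.168, Silver 11.039, Violet 5.307.
Adams allocation: Red 4, Blue 9, Green 10, Gold 7, Silver 11, Violet 6.
Every allocation lies between the lower and upper quota.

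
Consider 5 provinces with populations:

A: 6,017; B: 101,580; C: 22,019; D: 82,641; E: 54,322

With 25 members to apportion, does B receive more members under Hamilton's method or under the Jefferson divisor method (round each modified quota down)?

Jefferson

Hamilton: A 1, B 9, C 2, D 8, E 5.
Jefferson: A 0, B 10, C 2, D 8, E 5.
B gets 9 under Hamilton and 10 under Jefferson.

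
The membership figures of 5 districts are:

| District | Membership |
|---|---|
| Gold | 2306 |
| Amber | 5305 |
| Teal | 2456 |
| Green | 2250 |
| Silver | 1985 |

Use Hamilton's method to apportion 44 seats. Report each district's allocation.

Total 14302; standard divisor 14302/44 ≈ 325.045.
Standard quotas: Gold 7.0944, Amber 16.3208, Teal 7.5559, Green 6.9221, Silver 6.1068.
Lower quotas: Gold 7, Amber 16, Teal 7, Green 6, Silver 6 (sum 42, leaving 2 seats).
Remainders in descending order: Green 0.9221, Teal 0.5559, Amber 0.3208, Silver 0.1068, Gold 0.0944.
Largest remainders: Green, Teal receive the extra seats.

Gold=7, Amber=16, Teal=8, Green=7, Silver=6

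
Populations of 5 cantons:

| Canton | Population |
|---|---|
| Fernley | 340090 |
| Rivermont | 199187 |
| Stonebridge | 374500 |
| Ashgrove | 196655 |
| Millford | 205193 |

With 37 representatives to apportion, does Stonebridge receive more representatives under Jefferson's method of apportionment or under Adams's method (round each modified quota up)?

Jefferson

Jefferson: Fernley 10, Rivermont 5, Stonebridge 11, Ashgrove 5, Millford 6.
Adams: Fernley 9, Rivermont 6, Stonebridge 10, Ashgrove 6, Millford 6.
Stonebridge gets 11 under Jefferson and 10 under Adams.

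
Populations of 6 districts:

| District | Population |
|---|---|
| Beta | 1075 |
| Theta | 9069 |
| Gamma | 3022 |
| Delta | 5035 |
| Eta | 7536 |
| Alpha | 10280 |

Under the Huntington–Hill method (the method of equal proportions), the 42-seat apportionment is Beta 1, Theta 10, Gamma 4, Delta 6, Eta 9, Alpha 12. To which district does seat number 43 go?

Priority for the next seat is population ÷ (√(s·(s+1))).
Priorities: Beta 760.140, Theta 864.695, Gamma 675.740, Delta 776.917, Eta 794.364, Alpha 823.059.
Highest priority: Theta.

Theta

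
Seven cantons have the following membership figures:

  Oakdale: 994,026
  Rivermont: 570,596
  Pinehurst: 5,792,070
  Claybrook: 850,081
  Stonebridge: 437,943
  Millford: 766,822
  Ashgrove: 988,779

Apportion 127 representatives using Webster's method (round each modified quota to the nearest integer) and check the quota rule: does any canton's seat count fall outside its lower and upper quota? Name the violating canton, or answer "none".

Standard quotas: Oakdale 12.138, Rivermont 6.968, Pinehurst 70.728, Claybrook 10.380, Stonebridge 5.348, Millford 9.364, Ashgrove 12.074.
Webster allocation: Oakdale 12, Rivermont 7, Pinehurst 72, Claybrook 10, Stonebridge 5, Millford 9, Ashgrove 12.
Pinehurst has quota 70.728 (lower 70, upper 71) but receives 72 — outside the quota interval.

Pinehurst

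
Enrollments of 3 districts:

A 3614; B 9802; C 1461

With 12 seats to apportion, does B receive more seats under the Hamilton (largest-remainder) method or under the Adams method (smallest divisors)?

Hamilton: A 3, B 8, C 1.
Adams: A 3, B 7, C 2.
B gets 8 under Hamilton and 7 under Adams.

Hamilton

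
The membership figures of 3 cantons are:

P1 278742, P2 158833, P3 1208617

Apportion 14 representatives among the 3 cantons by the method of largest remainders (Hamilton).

Standard divisor: 1646192 ÷ 14 ≈ 117585.143.
Standard quotas: P1 2.3706, P2 1.3508, P3 10.2787.
Lower quotas: P1 2, P2 1, P3 10 (sum 13, leaving 1 seat).
Remainders in descending order: P1 0.3706, P2 0.3508, P3 0.2787.
Largest remainder: P1 receives the extra seat.

P1 3, P2 1, P3 10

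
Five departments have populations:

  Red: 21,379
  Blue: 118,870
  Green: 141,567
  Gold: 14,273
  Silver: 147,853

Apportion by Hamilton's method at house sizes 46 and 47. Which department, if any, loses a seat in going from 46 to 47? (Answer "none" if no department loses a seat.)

Gold

At 46 seats: Red 2, Blue 12, Green 15, Gold 2, Silver 15.
At 47 seats: Red 2, Blue 13, Green 15, Gold 1, Silver 16.
Gold drops from 2 to 1.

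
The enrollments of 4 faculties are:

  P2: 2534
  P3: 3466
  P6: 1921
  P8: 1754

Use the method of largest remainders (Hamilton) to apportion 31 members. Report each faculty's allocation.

P2 8; P3 11; P6 6; P8 6

Total 9675; standard divisor 9675/31 ≈ 312.097.
Standard quotas: P2 8.119, P3 11.106, P6 6.155, P8 5.620.
Lower quotas: P2 8, P3 11, P6 6, P8 5 (sum 30, leaving 1 seat).
Remainders in descending order: P8 0.620, P6 0.155, P2 0.119, P3 0.106.
Largest remainder: P8 receives the extra seat.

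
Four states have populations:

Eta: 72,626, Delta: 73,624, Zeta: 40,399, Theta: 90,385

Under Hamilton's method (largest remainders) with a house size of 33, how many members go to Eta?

8

Total 277034; standard divisor 277034/33 ≈ 8394.97.
Standard quotas: Eta 8.6511, Delta 8.7700, Zeta 4.8123, Theta 10.7666.
Lower quotas: Eta 8, Delta 8, Zeta 4, Theta 10 (sum 30, leaving 3 seats).
Remainders in descending order: Zeta 0.8123, Delta 0.7700, Theta 0.7666, Eta 0.6511.
The surplus seats go to Zeta, Delta, Theta.
Eta receives 8.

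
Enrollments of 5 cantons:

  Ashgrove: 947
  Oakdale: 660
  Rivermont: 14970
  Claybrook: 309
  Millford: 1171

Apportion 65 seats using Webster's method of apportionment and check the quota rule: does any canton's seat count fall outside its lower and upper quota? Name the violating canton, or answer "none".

Rivermont

Standard quotas: Ashgrove 3.409, Oakdale 2.376, Rivermont 53.888, Claybrook 1.112, Millford 4.215.
Webster allocation: Ashgrove 3, Oakdale 2, Rivermont 55, Claybrook 1, Millford 4.
Rivermont has quota 53.888 (lower 53, upper 54) but receives 55 — outside the quota interval.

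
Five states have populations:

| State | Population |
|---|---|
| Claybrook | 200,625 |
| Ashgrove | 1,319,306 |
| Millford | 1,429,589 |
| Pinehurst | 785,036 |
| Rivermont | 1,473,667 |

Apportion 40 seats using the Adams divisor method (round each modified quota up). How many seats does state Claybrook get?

2

Standard divisor 5208223/40 ≈ 130205.575; standard quotas: Claybrook 1.541, Ashgrove 10.132, Millford 10.979, Pinehurst 6.029, Rivermont 11.318.
Rounding up gives 2, 11, 11, 7, 12 = 43 seats, so the divisor must be adjusted.
With modified divisor 138500: modified quotas Claybrook 1.449, Ashgrove 9.526, Millford 10.322, Pinehurst 5.668, Rivermont 10.640.
Rounding up: Claybrook 2, Ashgrove 10, Millford 11, Pinehurst 6, Rivermont 11 (total 40).
Claybrook receives 2.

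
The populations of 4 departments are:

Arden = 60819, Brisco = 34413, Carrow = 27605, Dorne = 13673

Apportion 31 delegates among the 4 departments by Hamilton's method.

Total 136510; standard divisor 136510/31 ≈ 4403.548.
Standard quotas: Arden 13.8114, Brisco 7.8148, Carrow 6.2688, Dorne 3.1050.
Lower quotas: Arden 13, Brisco 7, Carrow 6, Dorne 3 (sum 29, leaving 2 seats).
Remainders in descending order: Brisco 0.8148, Arden 0.8114, Carrow 0.2688, Dorne 0.1050.
The surplus seats go to Brisco, Arden.

Arden 14; Brisco 8; Carrow 6; Dorne 3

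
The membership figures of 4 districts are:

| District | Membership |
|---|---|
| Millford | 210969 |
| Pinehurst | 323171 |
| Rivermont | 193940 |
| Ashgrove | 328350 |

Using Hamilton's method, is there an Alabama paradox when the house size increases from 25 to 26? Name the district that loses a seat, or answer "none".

none

At 25 seats: Millford 5, Pinehurst 8, Rivermont 4, Ashgrove 8.
At 26 seats: Millford 5, Pinehurst 8, Rivermont 5, Ashgrove 8.
No district's allocation decreased.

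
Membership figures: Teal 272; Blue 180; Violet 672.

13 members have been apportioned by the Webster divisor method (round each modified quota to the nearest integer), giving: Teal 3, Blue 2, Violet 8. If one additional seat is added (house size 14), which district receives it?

Violet

Priority for the next seat is population ÷ (current seats + 0.5).
Priorities: Teal 77.714, Blue 72.000, Violet 79.059.
Highest priority: Violet.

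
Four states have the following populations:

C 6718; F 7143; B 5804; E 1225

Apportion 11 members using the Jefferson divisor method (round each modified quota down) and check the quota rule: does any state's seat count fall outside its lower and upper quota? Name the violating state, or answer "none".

Standard quotas: C 3.537, F 3.761, B 3.056, E 0.645.
Jefferson allocation: C 4, F 4, B 3, E 0.
Every allocation lies between the lower and upper quota.

none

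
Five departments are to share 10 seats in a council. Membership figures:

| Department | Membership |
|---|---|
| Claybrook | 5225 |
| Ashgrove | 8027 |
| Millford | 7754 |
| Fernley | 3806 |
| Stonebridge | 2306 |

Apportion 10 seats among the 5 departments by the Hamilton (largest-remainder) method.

Claybrook 2, Ashgrove 3, Millford 3, Fernley 1, Stonebridge 1

The standard divisor is 27118/10 ≈ 2711.8.
Standard quotas: Claybrook 1.9268, Ashgrove 2.9600, Millford 2.8594, Fernley 1.4035, Stonebridge 0.8504.
Lower quotas: Claybrook 1, Ashgrove 2, Millford 2, Fernley 1, Stonebridge 0 (sum 6, leaving 4 seats).
Remainders in descending order: Ashgrove 0.9600, Claybrook 0.9268, Millford 0.8594, Stonebridge 0.8504, Fernley 0.4035.
Largest remainders: Ashgrove, Claybrook, Millford, Stonebridge receive the extra seats.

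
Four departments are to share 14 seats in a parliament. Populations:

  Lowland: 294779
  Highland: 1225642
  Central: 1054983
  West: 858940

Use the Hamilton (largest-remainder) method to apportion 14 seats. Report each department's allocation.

Lowland 1, Highland 5, Central 4, West 4

Total 3434344; standard divisor 3434344/14 ≈ 245310.286.
Standard quotas: Lowland 1.2017, Highland 4.9963, Central 4.3006, West 3.5014.
Lower quotas: Lowland 1, Highland 4, Central 4, West 3 (sum 12, leaving 2 seats).
Remainders in descending order: Highland 0.9963, West 0.5014, Central 0.3006, Lowland 0.2017.
The surplus seats go to Highland, West.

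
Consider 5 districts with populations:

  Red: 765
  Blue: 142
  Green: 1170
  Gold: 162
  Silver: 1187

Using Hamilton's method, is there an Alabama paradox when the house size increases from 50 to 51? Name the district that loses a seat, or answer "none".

Gold

At 50 seats: Red 11, Blue 2, Green 17, Gold 3, Silver 17.
At 51 seats: Red 11, Blue 2, Green 18, Gold 2, Silver 18.
Gold drops from 3 to 2.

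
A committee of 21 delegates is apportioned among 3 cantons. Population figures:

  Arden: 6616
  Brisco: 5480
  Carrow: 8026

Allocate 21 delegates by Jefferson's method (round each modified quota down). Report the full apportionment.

Standard divisor 20122/21 ≈ 958.19; standard quotas: Arden 6.905, Brisco 5.719, Carrow 8.376.
Rounding down gives 6, 5, 8 = 19 seats, so the divisor must be adjusted.
With modified divisor 900: modified quotas Arden 7.351, Brisco 6.089, Carrow 8.918.
Rounding down: Arden 7, Brisco 6, Carrow 8 (total 21).

Arden=7; Brisco=6; Carrow=8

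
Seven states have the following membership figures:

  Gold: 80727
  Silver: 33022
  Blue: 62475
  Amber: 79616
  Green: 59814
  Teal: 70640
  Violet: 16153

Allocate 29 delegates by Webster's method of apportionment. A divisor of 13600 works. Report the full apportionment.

Gold 6, Silver 2, Blue 5, Amber 6, Green 4, Teal 5, Violet 1

With modified divisor 13600: modified quotas Gold 5.936, Silver 2.428, Blue 4.594, Amber 5.854, Green 4.398, Teal 5.194, Violet 1.188.
Rounding to the nearest integer: Gold 6, Silver 2, Blue 5, Amber 6, Green 4, Teal 5, Violet 1 (total 29).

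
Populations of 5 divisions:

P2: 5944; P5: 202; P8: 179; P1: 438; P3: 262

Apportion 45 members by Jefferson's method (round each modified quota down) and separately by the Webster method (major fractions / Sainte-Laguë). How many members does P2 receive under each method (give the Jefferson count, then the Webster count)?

Jefferson: P2 40, P5 1, P8 1, P1 2, P3 1.
Webster: P2 38, P5 1, P8 1, P1 3, P3 2.
P2 gets 40 under Jefferson and 38 under Webster.

40 and 38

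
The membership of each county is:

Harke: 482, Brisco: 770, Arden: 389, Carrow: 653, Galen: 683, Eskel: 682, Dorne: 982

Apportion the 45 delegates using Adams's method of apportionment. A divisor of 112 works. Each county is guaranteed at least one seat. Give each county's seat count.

Harke 5; Brisco 7; Arden 4; Carrow 6; Galen 7; Eskel 7; Dorne 9

With modified divisor 112: modified quotas Harke 4.304, Brisco 6.875, Arden 3.473, Carrow 5.830, Galen 6.098, Eskel 6.089, Dorne 8.768.
Rounding up: Harke 5, Brisco 7, Arden 4, Carrow 6, Galen 7, Eskel 7, Dorne 9 (total 45).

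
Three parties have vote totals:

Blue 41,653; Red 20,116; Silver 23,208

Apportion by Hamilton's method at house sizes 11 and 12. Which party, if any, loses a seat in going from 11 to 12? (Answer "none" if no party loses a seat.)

none

At 11 seats: Blue 5, Red 3, Silver 3.
At 12 seats: Blue 6, Red 3, Silver 3.
No party's allocation decreased.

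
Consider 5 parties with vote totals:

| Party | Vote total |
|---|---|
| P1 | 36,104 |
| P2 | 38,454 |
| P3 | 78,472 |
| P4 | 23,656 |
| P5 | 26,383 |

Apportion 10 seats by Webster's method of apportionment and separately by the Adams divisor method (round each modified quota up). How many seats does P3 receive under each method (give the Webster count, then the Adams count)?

Webster: P1 2, P2 2, P3 4, P4 1, P5 1.
Adams: P1 2, P2 2, P3 3, P4 1, P5 2.
P3 gets 4 under Webster and 3 under Adams.

4 and 3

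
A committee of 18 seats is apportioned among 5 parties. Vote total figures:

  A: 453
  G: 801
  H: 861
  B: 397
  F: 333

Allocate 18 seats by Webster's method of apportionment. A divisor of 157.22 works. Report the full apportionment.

A 3, G 5, H 5, B 3, F 2

With modified divisor 157.22: modified quotas A 2.881, G 5.095, H 5.476, B 2.525, F 2.118.
Rounding to the nearest integer: A 3, G 5, H 5, B 3, F 2 (total 18).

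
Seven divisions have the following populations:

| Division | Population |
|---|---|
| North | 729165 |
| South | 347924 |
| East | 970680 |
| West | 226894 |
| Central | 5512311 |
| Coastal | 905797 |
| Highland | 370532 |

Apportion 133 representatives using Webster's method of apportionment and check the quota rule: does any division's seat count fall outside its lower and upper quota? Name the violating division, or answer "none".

Standard quotas: North 10.700, South 5.106, East 14.244, West 3.330, Central 80.891, Coastal 13.292, Highland 5.437.
Webster allocation: North 11, South 5, East 14, West 3, Central 82, Coastal 13, Highland 5.
Central has quota 80.891 (lower 80, upper 81) but receives 82 — outside the quota interval.

Central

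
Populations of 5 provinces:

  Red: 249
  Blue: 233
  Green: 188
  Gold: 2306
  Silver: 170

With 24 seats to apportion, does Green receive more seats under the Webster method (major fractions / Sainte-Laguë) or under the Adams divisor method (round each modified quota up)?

Adams

Webster: Red 2, Blue 2, Green 1, Gold 18, Silver 1.
Adams: Red 2, Blue 2, Green 2, Gold 16, Silver 2.
Green gets 1 under Webster and 2 under Adams.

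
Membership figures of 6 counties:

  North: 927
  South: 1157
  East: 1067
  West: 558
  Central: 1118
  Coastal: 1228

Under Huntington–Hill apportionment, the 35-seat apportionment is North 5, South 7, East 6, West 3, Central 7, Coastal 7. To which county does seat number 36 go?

North

Priority for the next seat is population ÷ (√(s·(s+1))).
Priorities: North 169.246, South 154.611, East 164.642, West 161.081, Central 149.399, Coastal 164.098.
Highest priority: North.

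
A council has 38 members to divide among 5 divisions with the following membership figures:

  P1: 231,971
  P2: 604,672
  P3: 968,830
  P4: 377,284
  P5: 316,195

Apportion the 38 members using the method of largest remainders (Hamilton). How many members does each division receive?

The standard divisor is 2498952/38 ≈ 65761.895.
Standard quotas: P1 3.5274, P2 9.1949, P3 14.7324, P4 5.7371, P5 4.8082.
Lower quotas: P1 3, P2 9, P3 14, P4 5, P5 4 (sum 35, leaving 3 seats).
Remainders in descending order: P5 0.8082, P4 0.7371, P3 0.7324, P1 0.5274, P2 0.1949.
The surplus seats go to P5, P4, P3.

P1 3, P2 9, P3 15, P4 6, P5 5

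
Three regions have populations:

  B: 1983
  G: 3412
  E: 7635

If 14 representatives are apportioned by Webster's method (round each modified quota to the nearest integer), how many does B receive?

Standard divisor 13030/14 ≈ 930.714; standard quotas: B 2.131, G 3.666, E 8.203.
Rounding to the nearest integer gives B 2, G 4, E 8 — total 14, matching the house size, so no adjustment is needed.
B receives 2.

2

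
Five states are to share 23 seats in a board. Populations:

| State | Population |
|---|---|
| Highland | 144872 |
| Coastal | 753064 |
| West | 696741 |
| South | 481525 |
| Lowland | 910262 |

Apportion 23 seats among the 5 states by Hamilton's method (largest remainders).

Highland 1, Coastal 6, West 5, South 4, Lowland 7

Total 2986464; standard divisor 2986464/23 ≈ 129846.261.
Standard quotas: Highland 1.1157, Coastal 5.7997, West 5.3659, South 3.7084, Lowland 7.0103.
Lower quotas: Highland 1, Coastal 5, West 5, South 3, Lowland 7 (sum 21, leaving 2 seats).
Remainders in descending order: Coastal 0.7997, South 0.7084, West 0.3659, Highland 0.1157, Lowland 0.0103.
The surplus seats go to Coastal, South.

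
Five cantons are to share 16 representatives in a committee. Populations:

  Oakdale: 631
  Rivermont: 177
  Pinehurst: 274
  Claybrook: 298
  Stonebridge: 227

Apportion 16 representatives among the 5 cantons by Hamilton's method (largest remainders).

Oakdale: 6, Rivermont: 2, Pinehurst: 3, Claybrook: 3, Stonebridge: 2

Standard divisor: 1607 ÷ 16 ≈ 100.438.
Standard quotas: Oakdale 6.283, Rivermont 1.762, Pinehurst 2.728, Claybrook 2.967, Stonebridge 2.260.
Lower quotas: Oakdale 6, Rivermont 1, Pinehurst 2, Claybrook 2, Stonebridge 2 (sum 13, leaving 3 seats).
Remainders in descending order: Claybrook 0.967, Rivermont 0.762, Pinehurst 0.728, Oakdale 0.283, Stonebridge 0.260.
Largest remainders: Claybrook, Rivermont, Pinehurst receive the extra seats.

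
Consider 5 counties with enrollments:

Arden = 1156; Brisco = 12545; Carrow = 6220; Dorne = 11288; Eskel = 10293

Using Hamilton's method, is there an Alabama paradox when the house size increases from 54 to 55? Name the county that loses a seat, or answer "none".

Arden

At 54 seats: Arden 2, Brisco 16, Carrow 8, Dorne 15, Eskel 13.
At 55 seats: Arden 1, Brisco 17, Carrow 8, Dorne 15, Eskel 14.
Arden drops from 2 to 1.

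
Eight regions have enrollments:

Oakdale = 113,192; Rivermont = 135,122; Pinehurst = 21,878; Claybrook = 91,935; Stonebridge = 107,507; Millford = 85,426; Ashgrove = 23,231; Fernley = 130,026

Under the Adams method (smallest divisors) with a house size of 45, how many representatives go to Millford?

5

Standard divisor 708317/45 ≈ 15740.378; standard quotas: Oakdale 7.191, Rivermont 8.584, Pinehurst 1.390, Claybrook 5.841, Stonebridge 6.830, Millford 5.427, Ashgrove 1.476, Fernley 8.261.
Rounding up gives 8, 9, 2, 6, 7, 6, 2, 9 = 49 seats, so the divisor must be adjusted.
With modified divisor 17500: modified quotas Oakdale 6.468, Rivermont 7.721, Pinehurst 1.250, Claybrook 5.253, Stonebridge 6.143, Millford 4.881, Ashgrove 1.327, Fernley 7.430.
Rounding up: Oakdale 7, Rivermont 8, Pinehurst 2, Claybrook 6, Stonebridge 7, Millford 5, Ashgrove 2, Fernley 8 (total 45).
Millford receives 5.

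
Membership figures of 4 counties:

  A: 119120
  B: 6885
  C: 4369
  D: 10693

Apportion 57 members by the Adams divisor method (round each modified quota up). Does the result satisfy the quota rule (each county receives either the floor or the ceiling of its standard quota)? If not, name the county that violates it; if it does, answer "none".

Standard quotas: A 48.132, B 2.782, C 1.765, D 4.321.
Adams allocation: A 47, B 3, C 2, D 5.
A has quota 48.132 (lower 48, upper 49) but receives 47 — outside the quota interval.

A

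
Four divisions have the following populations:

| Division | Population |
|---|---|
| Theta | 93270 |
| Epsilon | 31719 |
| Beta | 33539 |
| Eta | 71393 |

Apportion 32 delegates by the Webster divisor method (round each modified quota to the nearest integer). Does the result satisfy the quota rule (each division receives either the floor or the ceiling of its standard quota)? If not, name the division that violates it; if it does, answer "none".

none

Standard quotas: Theta 12.981, Epsilon 4.415, Beta 4.668, Eta 9.936.
Webster allocation: Theta 13, Epsilon 4, Beta 5, Eta 10.
Every allocation lies between the lower and upper quota.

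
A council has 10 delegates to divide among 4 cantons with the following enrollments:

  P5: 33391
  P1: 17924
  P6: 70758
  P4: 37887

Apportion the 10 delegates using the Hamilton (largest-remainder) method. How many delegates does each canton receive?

Standard divisor: 159960 ÷ 10 = 15996.
Standard quotas: P5 2.0875, P1 1.1205, P6 4.4235, P4 2.3685.
Lower quotas: P5 2, P1 1, P6 4, P4 2 (sum 9, leaving 1 seat).
Remainders in descending order: P6 0.4235, P4 0.3685, P1 0.1205, P5 0.0875.
Largest remainder: P6 receives the extra seat.

P5 2, P1 1, P6 5, P4 2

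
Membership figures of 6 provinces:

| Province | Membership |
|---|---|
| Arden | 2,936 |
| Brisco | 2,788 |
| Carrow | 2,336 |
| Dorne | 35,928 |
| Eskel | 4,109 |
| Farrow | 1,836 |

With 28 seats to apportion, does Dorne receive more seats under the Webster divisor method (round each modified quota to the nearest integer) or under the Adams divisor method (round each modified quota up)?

Webster: Arden 2, Brisco 2, Carrow 1, Dorne 20, Eskel 2, Farrow 1.
Adams: Arden 2, Brisco 2, Carrow 2, Dorne 18, Eskel 3, Farrow 1.
Dorne gets 20 under Webster and 18 under Adams.

Webster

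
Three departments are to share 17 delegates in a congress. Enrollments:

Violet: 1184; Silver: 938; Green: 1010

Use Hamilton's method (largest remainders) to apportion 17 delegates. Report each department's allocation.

Violet: 6; Silver: 5; Green: 6

Standard divisor: 3132 ÷ 17 ≈ 184.235.
Standard quotas: Violet 6.427, Silver 5.091, Green 5.482.
Lower quotas: Violet 6, Silver 5, Green 5 (sum 16, leaving 1 seat).
Remainders in descending order: Green 0.482, Violet 0.427, Silver 0.091.
Largest remainder: Green receives the extra seat.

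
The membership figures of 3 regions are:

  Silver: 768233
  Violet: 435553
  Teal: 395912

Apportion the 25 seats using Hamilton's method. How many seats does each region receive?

Total 1599698; standard divisor 1599698/25 ≈ 63987.92.
Standard quotas: Silver 12.0059, Violet 6.8068, Teal 6.1873.
Lower quotas: Silver 12, Violet 6, Teal 6 (sum 24, leaving 1 seat).
Remainders in descending order: Violet 0.8068, Teal 0.1873, Silver 0.0059.
The surplus seat goes to Violet.

Silver=12; Violet=7; Teal=6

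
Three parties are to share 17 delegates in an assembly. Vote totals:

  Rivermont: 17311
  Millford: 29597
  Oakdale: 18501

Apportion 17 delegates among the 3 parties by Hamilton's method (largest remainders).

Standard divisor: 65409 ÷ 17 ≈ 3847.588.
Standard quotas: Rivermont 4.4992, Millford 7.6924, Oakdale 4.8085.
Lower quotas: Rivermont 4, Millford 7, Oakdale 4 (sum 15, leaving 2 seats).
Remainders in descending order: Oakdale 0.8085, Millford 0.6924, Rivermont 0.4992.
The surplus seats go to Oakdale, Millford.

Rivermont: 4, Millford: 8, Oakdale: 5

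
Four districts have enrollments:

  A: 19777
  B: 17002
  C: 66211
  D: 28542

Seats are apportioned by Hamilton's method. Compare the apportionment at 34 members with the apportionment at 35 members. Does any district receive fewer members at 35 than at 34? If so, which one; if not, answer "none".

B

At 34 seats: A 5, B 5, C 17, D 7.
At 35 seats: A 5, B 4, C 18, D 8.
B drops from 5 to 4.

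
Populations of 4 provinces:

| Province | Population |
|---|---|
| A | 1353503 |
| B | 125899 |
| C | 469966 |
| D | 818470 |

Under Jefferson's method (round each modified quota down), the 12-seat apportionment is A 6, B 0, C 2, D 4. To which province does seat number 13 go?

A

Priority for the next seat is population ÷ (current seats + 1).
Priorities: A 193357.571, B 125899.000, C 156655.333, D 163694.000.
Highest priority: A.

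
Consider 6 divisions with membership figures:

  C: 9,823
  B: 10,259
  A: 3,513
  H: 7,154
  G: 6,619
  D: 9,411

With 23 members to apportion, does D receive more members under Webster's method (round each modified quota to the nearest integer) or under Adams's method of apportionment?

Webster: C 5, B 5, A 2, H 3, G 3, D 5.
Adams: C 5, B 5, A 2, H 4, G 3, D 4.
D gets 5 under Webster and 4 under Adams.

Webster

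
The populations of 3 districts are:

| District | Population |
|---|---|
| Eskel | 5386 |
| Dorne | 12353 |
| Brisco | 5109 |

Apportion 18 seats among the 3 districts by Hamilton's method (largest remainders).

The standard divisor is 22848/18 ≈ 1269.333.
Standard quotas: Eskel 4.2432, Dorne 9.7319, Brisco 4.0249.
Lower quotas: Eskel 4, Dorne 9, Brisco 4 (sum 17, leaving 1 seat).
Remainders in descending order: Dorne 0.7319, Eskel 0.2432, Brisco 0.0249.
Largest remainder: Dorne receives the extra seat.

Eskel 4; Dorne 10; Brisco 4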